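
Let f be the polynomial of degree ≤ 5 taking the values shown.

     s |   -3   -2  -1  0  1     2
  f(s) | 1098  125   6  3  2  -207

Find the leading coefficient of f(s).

-6

Write f(s) = as^5 + bs^4 + cs^3 + ds^2 + es + k. Substituting each data point gives a linear system:
  -243a + 81b - 27c + 9d - 3e + k = 1098
  -32a + 16b - 8c + 4d - 2e + k = 125
  -a + b - c + d - e + k = 6
  k = 3
  a + b + c + d + e + k = 2
  32a + 16b + 8c + 4d + 2e + k = -207
Solving the system yields a = -6, b = -4, c = 3, d = 5, e = 1, k = 3.
So f(s) = -6s^5 - 4s^4 + 3s^3 + 5s^2 + s + 3.
The leading coefficient is -6.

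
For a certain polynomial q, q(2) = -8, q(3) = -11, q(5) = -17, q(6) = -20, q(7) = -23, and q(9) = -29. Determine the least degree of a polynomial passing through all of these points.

1

Divided differences on the nodes 2, 3, 5, 6, 7, 9:
  order 0: -8  -11  -17  -20  -23  -29
  order 1: -3  -3  -3  -3  -3
  order 2: 0  0  0  0
  order 3: 0  0  0
  order 4: 0  0
  order 5: 0
The order-1 divided differences are all -3 (nonzero) and every higher order vanishes, so the data lies on a polynomial of degree exactly 1.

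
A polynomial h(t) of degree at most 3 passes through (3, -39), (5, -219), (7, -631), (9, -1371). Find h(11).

-2535

Using the Lagrange interpolation formula with nodes 3, 5, 7, 9:
  L_0(t) = (t - 5)(t - 7)(t - 9) / -48
  L_1(t) = (t - 3)(t - 7)(t - 9) / 16
  L_2(t) = (t - 3)(t - 5)(t - 9) / -16
  L_3(t) = (t - 3)(t - 5)(t - 7) / 48
Then h(t) = -39·L_0(t) - 219·L_1(t) - 631·L_2(t) - 1371·L_3(t).
Expanding and collecting terms gives h(t) = -2t^3 + t^2 + 6.
Evaluating at t = 11: h(11) = -2535.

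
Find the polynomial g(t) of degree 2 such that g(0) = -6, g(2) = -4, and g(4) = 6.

Write g(t) = at^2 + bt + c. Substituting each data point gives a linear system:
  c = -6
  4a + 2b + c = -4
  16a + 4b + c = 6
Solving the system yields a = 1, b = -1, c = -6.
So g(t) = t^2 - t - 6.
Check: g(0) = -6. ✓

g(t) = t^2 - t - 6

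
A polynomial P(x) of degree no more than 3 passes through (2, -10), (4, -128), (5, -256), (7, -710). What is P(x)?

Using the Lagrange interpolation formula with nodes 2, 4, 5, 7:
  L_0(x) = (x - 4)(x - 5)(x - 7) / -30
  L_1(x) = (x - 2)(x - 5)(x - 7) / 6
  L_2(x) = (x - 2)(x - 4)(x - 7) / -6
  L_3(x) = (x - 2)(x - 4)(x - 5) / 30
Then P(x) = -10·L_0(x) - 128·L_1(x) - 256·L_2(x) - 710·L_3(x).
Expanding and collecting terms gives P(x) = -2x^3 - x^2 + 3x + 4.
Check: P(4) = -128. ✓

P(x) = -2x^3 - x^2 + 3x + 4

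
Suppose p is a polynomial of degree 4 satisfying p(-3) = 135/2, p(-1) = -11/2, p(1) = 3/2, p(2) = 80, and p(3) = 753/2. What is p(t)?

p(t) = 3t^4 + 6t^3 - 2t^2 - (5/2)t - 3

Write p(t) = at^4 + bt^3 + ct^2 + dt + e. Substituting each data point gives a linear system:
  81a - 27b + 9c - 3d + e = 135/2
  a - b + c - d + e = -11/2
  a + b + c + d + e = 3/2
  16a + 8b + 4c + 2d + e = 80
  81a + 27b + 9c + 3d + e = 753/2
Solving the system yields a = 3, b = 6, c = -2, d = -5/2, e = -3.
So p(t) = 3t⁴ + 6t³ - 2t² - (5/2)t - 3.
Check: p(3) = 753/2. ✓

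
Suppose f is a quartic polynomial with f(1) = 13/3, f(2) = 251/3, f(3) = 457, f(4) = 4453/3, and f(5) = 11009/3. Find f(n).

f(n) = 6n^4 - 3n^2 - (5/3)n + 3

Using the Lagrange interpolation formula with nodes 1, 2, 3, 4, 5:
  L_0(n) = (n - 2)(n - 3)(n - 4)(n - 5) / 24
  L_1(n) = (n - 1)(n - 3)(n - 4)(n - 5) / -6
  L_2(n) = (n - 1)(n - 2)(n - 4)(n - 5) / 4
  L_3(n) = (n - 1)(n - 2)(n - 3)(n - 5) / -6
  L_4(n) = (n - 1)(n - 2)(n - 3)(n - 4) / 24
Then f(n) = 13/3·L_0(n) + 251/3·L_1(n) + 457·L_2(n) + 4453/3·L_3(n) + 11009/3·L_4(n).
Expanding and collecting terms gives f(n) = 6n⁴ - 3n² - (5/3)n + 3.
Check: f(3) = 457. ✓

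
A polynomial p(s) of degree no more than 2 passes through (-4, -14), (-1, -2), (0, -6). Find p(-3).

Using the Lagrange interpolation formula with nodes -4, -1, 0:
  L_0(s) = (s + 1)s / 12
  L_1(s) = (s + 4)s / -3
  L_2(s) = (s + 4)(s + 1) / 4
Then p(s) = -14·L_0(s) - 2·L_1(s) - 6·L_2(s).
Expanding and collecting terms gives p(s) = -2s^2 - 6s - 6.
Evaluating at s = -3: p(-3) = -6.

-6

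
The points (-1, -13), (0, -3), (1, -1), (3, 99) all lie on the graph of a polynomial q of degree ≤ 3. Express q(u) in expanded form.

q(u) = 5u^3 - 4u^2 + u - 3

Write q(u) = au^3 + bu^2 + cu + d. Substituting each data point gives a linear system:
  -a + b - c + d = -13
  d = -3
  a + b + c + d = -1
  27a + 9b + 3c + d = 99
Solving the system yields a = 5, b = -4, c = 1, d = -3.
So q(u) = 5u^3 - 4u^2 + u - 3.
Check: q(3) = 99. ✓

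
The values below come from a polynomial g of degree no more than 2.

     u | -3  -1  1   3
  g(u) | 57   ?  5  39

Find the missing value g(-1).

On equispaced nodes a degree-2 polynomial has vanishing third forward difference, so
  - g(-3) + 3·g(-1) - 3·g(1) + g(3) = 0.
Substituting the known values and solving for g(-1):
  3·g(-1) = 33
  g(-1) = 11.

11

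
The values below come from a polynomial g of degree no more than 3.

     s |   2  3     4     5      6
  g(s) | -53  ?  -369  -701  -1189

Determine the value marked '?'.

-163

On equispaced nodes a degree-3 polynomial has vanishing fourth forward difference, so
  g(2) - 4·g(3) + 6·g(4) - 4·g(5) + g(6) = 0.
Substituting the known values and solving for g(3):
  -4·g(3) = 652
  g(3) = -163.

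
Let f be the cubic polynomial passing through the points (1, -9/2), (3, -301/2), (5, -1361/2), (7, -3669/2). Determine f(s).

Using the Lagrange interpolation formula with nodes 1, 3, 5, 7:
  L_0(s) = (s - 3)(s - 5)(s - 7) / -48
  L_1(s) = (s - 1)(s - 5)(s - 7) / 16
  L_2(s) = (s - 1)(s - 3)(s - 7) / -16
  L_3(s) = (s - 1)(s - 3)(s - 5) / 48
Then f(s) = -9/2·L_0(s) - 301/2·L_1(s) - 1361/2·L_2(s) - 3669/2·L_3(s).
Expanding and collecting terms gives f(s) = -5s³ - 3s² + 4s - 1/2.
Check: f(7) = -3669/2. ✓

f(s) = -5s^3 - 3s^2 + 4s - 1/2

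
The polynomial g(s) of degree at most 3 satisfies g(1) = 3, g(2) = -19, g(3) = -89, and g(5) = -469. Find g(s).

Write g(s) = as^3 + bs^2 + cs + d. Substituting each data point gives a linear system:
  a + b + c + d = 3
  8a + 4b + 2c + d = -19
  27a + 9b + 3c + d = -89
  125a + 25b + 5c + d = -469
Solving the system yields a = -4, b = 0, c = 6, d = 1.
So g(s) = -4s³ + 6s + 1.
Check: g(3) = -89. ✓

g(s) = -4s^3 + 6s + 1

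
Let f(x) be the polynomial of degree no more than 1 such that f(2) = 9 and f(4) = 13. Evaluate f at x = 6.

17

Write f(x) = ax + b. Substituting each data point gives a linear system:
  2a + b = 9
  4a + b = 13
Solving the system yields a = 2, b = 5.
So f(x) = 2x + 5.
Then f(6) = 17.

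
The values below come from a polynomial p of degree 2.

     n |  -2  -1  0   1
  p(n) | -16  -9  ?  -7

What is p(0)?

-6

On equispaced nodes a degree-2 polynomial has vanishing third forward difference, so
  - p(-2) + 3·p(-1) - 3·p(0) + p(1) = 0.
Substituting the known values and solving for p(0):
  -3·p(0) = 18
  p(0) = -6.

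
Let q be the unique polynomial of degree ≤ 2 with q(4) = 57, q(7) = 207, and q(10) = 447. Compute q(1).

-3

Write q(u) = au^2 + bu + c. Substituting each data point gives a linear system:
  16a + 4b + c = 57
  49a + 7b + c = 207
  100a + 10b + c = 447
Solving the system yields a = 5, b = -5, c = -3.
So q(u) = 5u² - 5u - 3.
Then q(1) = -3.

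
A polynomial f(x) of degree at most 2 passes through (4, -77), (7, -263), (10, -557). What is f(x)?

Write f(x) = ax^2 + bx + c. Substituting each data point gives a linear system:
  16a + 4b + c = -77
  49a + 7b + c = -263
  100a + 10b + c = -557
Solving the system yields a = -6, b = 4, c = 3.
So f(x) = -6x^2 + 4x + 3.
Check: f(4) = -77. ✓

f(x) = -6x^2 + 4x + 3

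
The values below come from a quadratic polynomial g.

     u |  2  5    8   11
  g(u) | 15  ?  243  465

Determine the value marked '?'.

93

The 3 known points determine the degree-2 polynomial uniquely.
Write g(u) = au^2 + bu + c. Substituting each data point gives a linear system:
  4a + 2b + c = 15
  64a + 8b + c = 243
  121a + 11b + c = 465
Solving the system yields a = 4, b = -2, c = 3.
So g(u) = 4u^2 - 2u + 3.
Then g(5) = 93.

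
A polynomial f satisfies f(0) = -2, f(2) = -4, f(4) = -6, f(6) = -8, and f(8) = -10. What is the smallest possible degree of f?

1

Forward differences of the values at s = 0, 2, 4, 6, 8:
  f  : -2  -4  -6  -8  -10
  Δ  : -2  -2  -2  -2
  Δ^2: 0  0  0
  Δ^3: 0  0
  Δ^4: 0
The first differences are constant (-2) and nonzero, while all higher differences vanish, so the minimal degree is 1.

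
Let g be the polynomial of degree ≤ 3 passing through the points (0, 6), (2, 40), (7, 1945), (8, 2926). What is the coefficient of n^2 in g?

-2

Write g(n) = an^3 + bn^2 + cn + d. Substituting each data point gives a linear system:
  d = 6
  8a + 4b + 2c + d = 40
  343a + 49b + 7c + d = 1945
  512a + 64b + 8c + d = 2926
Solving the system yields a = 6, b = -2, c = -3, d = 6.
So g(n) = 6n^3 - 2n^2 - 3n + 6.
The coefficient of n^2 is -2.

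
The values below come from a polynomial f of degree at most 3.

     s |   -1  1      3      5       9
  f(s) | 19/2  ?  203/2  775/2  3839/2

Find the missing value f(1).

15/2

The 4 known points determine the degree-3 polynomial uniquely.
Write f(s) = as^3 + bs^2 + cs + d. Substituting each data point gives a linear system:
  -a + b - c + d = 19/2
  27a + 9b + 3c + d = 203/2
  125a + 25b + 5c + d = 775/2
  729a + 81b + 9c + d = 3839/2
Solving the system yields a = 2, b = 6, c = -3, d = 5/2.
So f(s) = 2s³ + 6s² - 3s + 5/2.
Then f(1) = 15/2.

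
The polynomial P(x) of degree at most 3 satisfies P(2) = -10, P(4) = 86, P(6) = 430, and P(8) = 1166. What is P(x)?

P(x) = 3x^3 - 5x^2 - 6x - 2

Write P(x) = ax^3 + bx^2 + cx + d. Substituting each data point gives a linear system:
  8a + 4b + 2c + d = -10
  64a + 16b + 4c + d = 86
  216a + 36b + 6c + d = 430
  512a + 64b + 8c + d = 1166
Solving the system yields a = 3, b = -5, c = -6, d = -2.
So P(x) = 3x^3 - 5x^2 - 6x - 2.
Check: P(6) = 430. ✓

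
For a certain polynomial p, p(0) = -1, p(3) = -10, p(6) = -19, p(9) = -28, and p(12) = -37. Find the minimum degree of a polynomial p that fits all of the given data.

Forward differences of the values at n = 0, 3, 6, 9, 12:
  p  : -1  -10  -19  -28  -37
  Δ  : -9  -9  -9  -9
  Δ^2: 0  0  0
  Δ^3: 0  0
  Δ^4: 0
The first differences are constant (-9) and nonzero, while all higher differences vanish, so the minimal degree is 1.

1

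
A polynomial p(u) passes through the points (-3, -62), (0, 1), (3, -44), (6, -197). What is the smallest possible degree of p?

2

Forward differences of the values at u = -3, 0, 3, 6:
  p  : -62  1  -44  -197
  Δ  : 63  -45  -153
  Δ^2: -108  -108
  Δ^3: 0
The second differences are constant (-108) and nonzero, while all higher differences vanish, so the minimal degree is 2.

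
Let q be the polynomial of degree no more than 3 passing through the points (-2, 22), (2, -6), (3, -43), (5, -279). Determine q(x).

q(x) = -3x^3 + 3x^2 + 5x - 4

Write q(x) = ax^3 + bx^2 + cx + d. Substituting each data point gives a linear system:
  -8a + 4b - 2c + d = 22
  8a + 4b + 2c + d = -6
  27a + 9b + 3c + d = -43
  125a + 25b + 5c + d = -279
Solving the system yields a = -3, b = 3, c = 5, d = -4.
So q(x) = -3x^3 + 3x^2 + 5x - 4.
Check: q(-2) = 22. ✓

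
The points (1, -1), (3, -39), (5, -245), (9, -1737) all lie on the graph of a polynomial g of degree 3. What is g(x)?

Using the Lagrange interpolation formula with nodes 1, 3, 5, 9:
  L_0(x) = (x - 3)(x - 5)(x - 9) / -64
  L_1(x) = (x - 1)(x - 5)(x - 9) / 24
  L_2(x) = (x - 1)(x - 3)(x - 9) / -32
  L_3(x) = (x - 1)(x - 3)(x - 5) / 192
Then g(x) = -1·L_0(x) - 39·L_1(x) - 245·L_2(x) - 1737·L_3(x).
Expanding and collecting terms gives g(x) = -3x^3 + 6x^2 - 4x.
Check: g(3) = -39. ✓

g(x) = -3x^3 + 6x^2 - 4x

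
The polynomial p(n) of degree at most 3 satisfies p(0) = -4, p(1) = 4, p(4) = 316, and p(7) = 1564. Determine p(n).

p(n) = 4n^3 + 4n^2 - 4

Write p(n) = an^3 + bn^2 + cn + d. Substituting each data point gives a linear system:
  d = -4
  a + b + c + d = 4
  64a + 16b + 4c + d = 316
  343a + 49b + 7c + d = 1564
Solving the system yields a = 4, b = 4, c = 0, d = -4.
So p(n) = 4n³ + 4n² - 4.
Check: p(4) = 316. ✓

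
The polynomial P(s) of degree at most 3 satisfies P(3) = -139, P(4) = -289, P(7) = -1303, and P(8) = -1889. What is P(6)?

Using the Lagrange interpolation formula with nodes 3, 4, 7, 8:
  L_0(s) = (s - 4)(s - 7)(s - 8) / -20
  L_1(s) = (s - 3)(s - 7)(s - 8) / 12
  L_2(s) = (s - 3)(s - 4)(s - 8) / -12
  L_3(s) = (s - 3)(s - 4)(s - 7) / 20
Then P(s) = -139·L_0(s) - 289·L_1(s) - 1303·L_2(s) - 1889·L_3(s).
Expanding and collecting terms gives P(s) = -3s³ - 5s² - 4s - 1.
Evaluating at s = 6: P(6) = -853.

-853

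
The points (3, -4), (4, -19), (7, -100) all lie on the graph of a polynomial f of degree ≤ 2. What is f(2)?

Write f(x) = ax^2 + bx + c. Substituting each data point gives a linear system:
  9a + 3b + c = -4
  16a + 4b + c = -19
  49a + 7b + c = -100
Solving the system yields a = -3, b = 6, c = 5.
So f(x) = -3x^2 + 6x + 5.
Then f(2) = 5.

5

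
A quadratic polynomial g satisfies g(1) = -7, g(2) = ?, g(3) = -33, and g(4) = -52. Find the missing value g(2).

The 3 known points determine the degree-2 polynomial uniquely.
Write g(n) = an^2 + bn + c. Substituting each data point gives a linear system:
  a + b + c = -7
  9a + 3b + c = -33
  16a + 4b + c = -52
Solving the system yields a = -2, b = -5, c = 0.
So g(n) = -2n^2 - 5n.
Then g(2) = -18.

-18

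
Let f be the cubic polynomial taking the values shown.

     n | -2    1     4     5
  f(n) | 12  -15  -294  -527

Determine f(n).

Write f(n) = an^3 + bn^2 + cn + d. Substituting each data point gives a linear system:
  -8a + 4b - 2c + d = 12
  a + b + c + d = -15
  64a + 16b + 4c + d = -294
  125a + 25b + 5c + d = -527
Solving the system yields a = -3, b = -5, c = -5, d = -2.
So f(n) = -3n^3 - 5n^2 - 5n - 2.
Check: f(1) = -15. ✓

f(n) = -3n^3 - 5n^2 - 5n - 2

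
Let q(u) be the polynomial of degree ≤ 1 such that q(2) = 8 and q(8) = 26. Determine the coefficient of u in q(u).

3

Write q(u) = au + b. Substituting each data point gives a linear system:
  2a + b = 8
  8a + b = 26
Solving the system yields a = 3, b = 2.
So q(u) = 3u + 2.
The leading coefficient is 3.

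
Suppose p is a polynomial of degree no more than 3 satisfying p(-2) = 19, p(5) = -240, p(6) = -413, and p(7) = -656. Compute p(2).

-21

Using the Lagrange interpolation formula with nodes -2, 5, 6, 7:
  L_0(n) = (n - 5)(n - 6)(n - 7) / -504
  L_1(n) = (n + 2)(n - 6)(n - 7) / 14
  L_2(n) = (n + 2)(n - 5)(n - 7) / -8
  L_3(n) = (n + 2)(n - 5)(n - 6) / 18
Then p(n) = 19·L_0(n) - 240·L_1(n) - 413·L_2(n) - 656·L_3(n).
Expanding and collecting terms gives p(n) = -2n³ + n² - 2n - 5.
Evaluating at n = 2: p(2) = -21.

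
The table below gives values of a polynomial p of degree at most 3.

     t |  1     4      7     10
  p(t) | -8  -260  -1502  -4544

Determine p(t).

p(t) = -5t^3 + 5t^2 - 4t - 4

Using the Lagrange interpolation formula with nodes 1, 4, 7, 10:
  L_0(t) = (t - 4)(t - 7)(t - 10) / -162
  L_1(t) = (t - 1)(t - 7)(t - 10) / 54
  L_2(t) = (t - 1)(t - 4)(t - 10) / -54
  L_3(t) = (t - 1)(t - 4)(t - 7) / 162
Then p(t) = -8·L_0(t) - 260·L_1(t) - 1502·L_2(t) - 4544·L_3(t).
Expanding and collecting terms gives p(t) = -5t^3 + 5t^2 - 4t - 4.
Check: p(4) = -260. ✓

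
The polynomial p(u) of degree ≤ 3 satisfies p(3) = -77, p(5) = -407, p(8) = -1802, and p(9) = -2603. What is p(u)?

Using the Lagrange interpolation formula with nodes 3, 5, 8, 9:
  L_0(u) = (u - 5)(u - 8)(u - 9) / -60
  L_1(u) = (u - 3)(u - 8)(u - 9) / 24
  L_2(u) = (u - 3)(u - 5)(u - 9) / -15
  L_3(u) = (u - 3)(u - 5)(u - 8) / 24
Then p(u) = -77·L_0(u) - 407·L_1(u) - 1802·L_2(u) - 2603·L_3(u).
Expanding and collecting terms gives p(u) = -4u^3 + 4u^2 - u - 2.
Check: p(8) = -1802. ✓

p(u) = -4u^3 + 4u^2 - u - 2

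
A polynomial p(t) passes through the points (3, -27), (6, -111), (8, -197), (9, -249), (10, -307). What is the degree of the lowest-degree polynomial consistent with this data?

2

Divided differences on the nodes 3, 6, 8, 9, 10:
  order 0: -27  -111  -197  -249  -307
  order 1: -28  -43  -52  -58
  order 2: -3  -3  -3
  order 3: 0  0
  order 4: 0
The order-2 divided differences are all -3 (nonzero) and every higher order vanishes, so the data lies on a polynomial of degree exactly 2.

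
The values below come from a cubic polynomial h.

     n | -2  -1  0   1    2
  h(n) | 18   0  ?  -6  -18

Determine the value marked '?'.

-4

On equispaced nodes a degree-3 polynomial has vanishing fourth forward difference, so
  h(-2) - 4·h(-1) + 6·h(0) - 4·h(1) + h(2) = 0.
Substituting the known values and solving for h(0):
  6·h(0) = -24
  h(0) = -4.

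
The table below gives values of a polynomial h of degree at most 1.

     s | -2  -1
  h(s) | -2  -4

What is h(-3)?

Using the Lagrange interpolation formula with nodes -2, -1:
  L_0(s) = (s + 1) / -1
  L_1(s) = (s + 2) / 1
Then h(s) = -2·L_0(s) - 4·L_1(s).
Expanding and collecting terms gives h(s) = -2s - 6.
Evaluating at s = -3: h(-3) = 0.

0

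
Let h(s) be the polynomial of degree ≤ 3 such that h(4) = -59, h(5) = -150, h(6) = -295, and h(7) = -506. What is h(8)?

Write h(s) = as^3 + bs^2 + cs + d. Substituting each data point gives a linear system:
  64a + 16b + 4c + d = -59
  125a + 25b + 5c + d = -150
  216a + 36b + 6c + d = -295
  343a + 49b + 7c + d = -506
Solving the system yields a = -2, b = 3, c = 4, d = 5.
So h(s) = -2s^3 + 3s^2 + 4s + 5.
Then h(8) = -795.

-795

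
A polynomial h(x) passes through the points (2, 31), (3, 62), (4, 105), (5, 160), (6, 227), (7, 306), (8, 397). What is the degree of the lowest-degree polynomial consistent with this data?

2

Forward differences of the values at x = 2, 3, 4, 5, 6, 7, 8:
  h  : 31  62  105  160  227  306  397
  Δ  : 31  43  55  67  79  91
  Δ^2: 12  12  12  12  12
  Δ^3: 0  0  0  0
  Δ^4: 0  0  0
  Δ^5: 0  0
  Δ^6: 0
The second differences are constant (12) and nonzero, while all higher differences vanish, so the minimal degree is 2.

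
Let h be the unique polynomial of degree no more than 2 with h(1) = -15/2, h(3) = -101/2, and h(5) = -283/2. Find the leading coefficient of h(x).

Write h(x) = ax^2 + bx + c. Substituting each data point gives a linear system:
  a + b + c = -15/2
  9a + 3b + c = -101/2
  25a + 5b + c = -283/2
Solving the system yields a = -6, b = 5/2, c = -4.
So h(x) = -6x² + (5/2)x - 4.
The leading coefficient is -6.

-6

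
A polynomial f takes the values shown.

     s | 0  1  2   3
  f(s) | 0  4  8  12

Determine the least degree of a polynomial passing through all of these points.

Forward differences of the values at s = 0, 1, 2, 3:
  f  : 0  4  8  12
  Δ  : 4  4  4
  Δ^2: 0  0
  Δ^3: 0
The first differences are constant (4) and nonzero, while all higher differences vanish, so the minimal degree is 1.

1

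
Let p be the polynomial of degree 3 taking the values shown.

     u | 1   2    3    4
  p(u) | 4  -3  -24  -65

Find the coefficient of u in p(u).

3

Write p(u) = au^3 + bu^2 + cu + d. Substituting each data point gives a linear system:
  a + b + c + d = 4
  8a + 4b + 2c + d = -3
  27a + 9b + 3c + d = -24
  64a + 16b + 4c + d = -65
Solving the system yields a = -1, b = -1, c = 3, d = 3.
So p(u) = -u^3 - u^2 + 3u + 3.
The coefficient of u is 3.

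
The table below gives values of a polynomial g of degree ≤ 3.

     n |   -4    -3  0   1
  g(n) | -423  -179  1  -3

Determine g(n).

Write g(n) = an^3 + bn^2 + cn + d. Substituting each data point gives a linear system:
  -64a + 16b - 4c + d = -423
  -27a + 9b - 3c + d = -179
  d = 1
  a + b + c + d = -3
Solving the system yields a = 6, b = -4, c = -6, d = 1.
So g(n) = 6n^3 - 4n^2 - 6n + 1.
Check: g(1) = -3. ✓

g(n) = 6n^3 - 4n^2 - 6n + 1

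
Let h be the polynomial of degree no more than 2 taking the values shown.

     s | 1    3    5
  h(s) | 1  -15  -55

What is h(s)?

Using the Lagrange interpolation formula with nodes 1, 3, 5:
  L_0(s) = (s - 3)(s - 5) / 8
  L_1(s) = (s - 1)(s - 5) / -4
  L_2(s) = (s - 1)(s - 3) / 8
Then h(s) = 1·L_0(s) - 15·L_1(s) - 55·L_2(s).
Expanding and collecting terms gives h(s) = -3s^2 + 4s.
Check: h(5) = -55. ✓

h(s) = -3s^2 + 4s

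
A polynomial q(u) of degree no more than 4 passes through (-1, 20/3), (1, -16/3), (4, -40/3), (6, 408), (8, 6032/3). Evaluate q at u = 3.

-36

Write q(u) = au^4 + bu^3 + cu^2 + du + e. Substituting each data point gives a linear system:
  a - b + c - d + e = 20/3
  a + b + c + d + e = -16/3
  256a + 64b + 16c + 4d + e = -40/3
  1296a + 216b + 36c + 6d + e = 408
  4096a + 512b + 64c + 8d + e = 6032/3
Solving the system yields a = 1, b = -4, c = -1/3, d = -2, e = 0.
So q(u) = u^4 - 4u^3 - (1/3)u^2 - 2u.
Then q(3) = -36.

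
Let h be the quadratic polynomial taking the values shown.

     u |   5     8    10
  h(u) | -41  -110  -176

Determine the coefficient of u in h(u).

3

Write h(u) = au^2 + bu + c. Substituting each data point gives a linear system:
  25a + 5b + c = -41
  64a + 8b + c = -110
  100a + 10b + c = -176
Solving the system yields a = -2, b = 3, c = -6.
So h(u) = -2u² + 3u - 6.
The coefficient of u is 3.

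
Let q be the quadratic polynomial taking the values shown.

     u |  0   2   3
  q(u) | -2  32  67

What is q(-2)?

Using the Lagrange interpolation formula with nodes 0, 2, 3:
  L_0(u) = (u - 2)(u - 3) / 6
  L_1(u) = u(u - 3) / -2
  L_2(u) = u(u - 2) / 3
Then q(u) = -2·L_0(u) + 32·L_1(u) + 67·L_2(u).
Expanding and collecting terms gives q(u) = 6u^2 + 5u - 2.
Evaluating at u = -2: q(-2) = 12.

12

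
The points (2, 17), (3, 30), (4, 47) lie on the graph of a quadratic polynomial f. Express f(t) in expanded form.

Using the Lagrange interpolation formula with nodes 2, 3, 4:
  L_0(t) = (t - 3)(t - 4) / 2
  L_1(t) = (t - 2)(t - 4) / -1
  L_2(t) = (t - 2)(t - 3) / 2
Then f(t) = 17·L_0(t) + 30·L_1(t) + 47·L_2(t).
Expanding and collecting terms gives f(t) = 2t^2 + 3t + 3.
Check: f(2) = 17. ✓

f(t) = 2t^2 + 3t + 3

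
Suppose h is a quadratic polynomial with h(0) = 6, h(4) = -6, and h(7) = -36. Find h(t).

h(t) = -t^2 + t + 6

Write h(t) = at^2 + bt + c. Substituting each data point gives a linear system:
  c = 6
  16a + 4b + c = -6
  49a + 7b + c = -36
Solving the system yields a = -1, b = 1, c = 6.
So h(t) = -t^2 + t + 6.
Check: h(0) = 6. ✓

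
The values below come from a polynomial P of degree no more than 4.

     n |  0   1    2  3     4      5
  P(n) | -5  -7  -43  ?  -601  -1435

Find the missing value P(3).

On equispaced nodes a degree-4 polynomial has vanishing fifth forward difference, so
  - P(0) + 5·P(1) - 10·P(2) + 10·P(3) - 5·P(4) + P(5) = 0.
Substituting the known values and solving for P(3):
  10·P(3) = -1970
  P(3) = -197.

-197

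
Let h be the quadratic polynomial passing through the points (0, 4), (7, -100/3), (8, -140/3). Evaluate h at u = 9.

Write h(u) = au^2 + bu + c. Substituting each data point gives a linear system:
  c = 4
  49a + 7b + c = -100/3
  64a + 8b + c = -140/3
Solving the system yields a = -1, b = 5/3, c = 4.
So h(u) = -u^2 + (5/3)u + 4.
Then h(9) = -62.

-62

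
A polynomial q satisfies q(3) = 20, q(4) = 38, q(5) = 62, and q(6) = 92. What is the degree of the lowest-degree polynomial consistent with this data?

Forward differences of the values at n = 3, 4, 5, 6:
  q  : 20  38  62  92
  Δ  : 18  24  30
  Δ^2: 6  6
  Δ^3: 0
The second differences are constant (6) and nonzero, while all higher differences vanish, so the minimal degree is 2.

2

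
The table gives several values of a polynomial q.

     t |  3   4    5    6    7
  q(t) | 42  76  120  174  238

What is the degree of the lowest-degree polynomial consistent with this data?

2

Forward differences of the values at t = 3, 4, 5, 6, 7:
  q  : 42  76  120  174  238
  Δ  : 34  44  54  64
  Δ^2: 10  10  10
  Δ^3: 0  0
  Δ^4: 0
The second differences are constant (10) and nonzero, while all higher differences vanish, so the minimal degree is 2.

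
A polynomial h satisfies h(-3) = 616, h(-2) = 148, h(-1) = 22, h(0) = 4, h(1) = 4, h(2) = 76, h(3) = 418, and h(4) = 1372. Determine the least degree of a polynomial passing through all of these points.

4

Forward differences of the values at x = -3, -2, -1, 0, 1, 2, 3, 4:
  h  : 616  148  22  4  4  76  418  1372
  Δ  : -468  -126  -18  0  72  342  954
  Δ^2: 342  108  18  72  270  612
  Δ^3: -234  -90  54  198  342
  Δ^4: 144  144  144  144
  Δ^5: 0  0  0
  Δ^6: 0  0
  Δ^7: 0
The fourth differences are constant (144) and nonzero, while all higher differences vanish, so the minimal degree is 4.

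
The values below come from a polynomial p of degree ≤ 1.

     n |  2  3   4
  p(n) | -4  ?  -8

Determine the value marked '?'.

-6

On equispaced nodes a degree-1 polynomial has vanishing second forward difference, so
  p(2) - 2·p(3) + p(4) = 0.
Substituting the known values and solving for p(3):
  -2·p(3) = 12
  p(3) = -6.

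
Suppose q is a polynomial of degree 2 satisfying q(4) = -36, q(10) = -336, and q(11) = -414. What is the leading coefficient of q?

-4

Write q(s) = as^2 + bs + c. Substituting each data point gives a linear system:
  16a + 4b + c = -36
  100a + 10b + c = -336
  121a + 11b + c = -414
Solving the system yields a = -4, b = 6, c = 4.
So q(s) = -4s² + 6s + 4.
The leading coefficient is -4.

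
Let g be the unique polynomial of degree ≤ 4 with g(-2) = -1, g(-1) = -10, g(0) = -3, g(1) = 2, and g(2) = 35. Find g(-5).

1022

Forward differences of the values at x = -2, -1, 0, 1, 2:
  g  : -1  -10  -3  2  35
  Δ  : -9  7  5  33
  Δ^2: 16  -2  28
  Δ^3: -18  30
  Δ^4: 48
The fourth differences are constant, confirming degree 4.
Interpolating (Newton forward form) and evaluating at x = -5 gives g(-5) = 1022.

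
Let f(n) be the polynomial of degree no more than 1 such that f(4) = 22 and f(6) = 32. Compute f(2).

12

Using the Lagrange interpolation formula with nodes 4, 6:
  L_0(n) = (n - 6) / -2
  L_1(n) = (n - 4) / 2
Then f(n) = 22·L_0(n) + 32·L_1(n).
Expanding and collecting terms gives f(n) = 5n + 2.
Evaluating at n = 2: f(2) = 12.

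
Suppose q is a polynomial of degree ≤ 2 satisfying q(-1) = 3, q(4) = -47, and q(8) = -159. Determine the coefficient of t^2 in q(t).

Write q(t) = at^2 + bt + c. Substituting each data point gives a linear system:
  a - b + c = 3
  16a + 4b + c = -47
  64a + 8b + c = -159
Solving the system yields a = -2, b = -4, c = 1.
So q(t) = -2t² - 4t + 1.
The leading coefficient is -2.

-2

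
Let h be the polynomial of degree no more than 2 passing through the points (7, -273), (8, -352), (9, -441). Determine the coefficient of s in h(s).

Write h(s) = as^2 + bs + c. Substituting each data point gives a linear system:
  49a + 7b + c = -273
  64a + 8b + c = -352
  81a + 9b + c = -441
Solving the system yields a = -5, b = -4, c = 0.
So h(s) = -5s^2 - 4s.
The coefficient of s is -4.

-4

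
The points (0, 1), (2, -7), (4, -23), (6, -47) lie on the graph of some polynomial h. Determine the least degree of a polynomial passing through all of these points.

Forward differences of the values at u = 0, 2, 4, 6:
  h  : 1  -7  -23  -47
  Δ  : -8  -16  -24
  Δ^2: -8  -8
  Δ^3: 0
The second differences are constant (-8) and nonzero, while all higher differences vanish, so the minimal degree is 2.

2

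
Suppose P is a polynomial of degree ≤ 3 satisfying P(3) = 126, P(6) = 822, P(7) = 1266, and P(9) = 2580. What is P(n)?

P(n) = 3n^3 + 5n^2 - 2n + 6

Write P(n) = an^3 + bn^2 + cn + d. Substituting each data point gives a linear system:
  27a + 9b + 3c + d = 126
  216a + 36b + 6c + d = 822
  343a + 49b + 7c + d = 1266
  729a + 81b + 9c + d = 2580
Solving the system yields a = 3, b = 5, c = -2, d = 6.
So P(n) = 3n³ + 5n² - 2n + 6.
Check: P(7) = 1266. ✓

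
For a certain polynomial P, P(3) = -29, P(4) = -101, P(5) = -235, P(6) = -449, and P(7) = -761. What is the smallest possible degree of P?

Forward differences of the values at u = 3, 4, 5, 6, 7:
  P  : -29  -101  -235  -449  -761
  Δ  : -72  -134  -214  -312
  Δ^2: -62  -80  -98
  Δ^3: -18  -18
  Δ^4: 0
The third differences are constant (-18) and nonzero, while all higher differences vanish, so the minimal degree is 3.

3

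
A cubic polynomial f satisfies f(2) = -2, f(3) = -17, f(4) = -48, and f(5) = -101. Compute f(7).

Using the Lagrange interpolation formula with nodes 2, 3, 4, 5:
  L_0(x) = (x - 3)(x - 4)(x - 5) / -6
  L_1(x) = (x - 2)(x - 4)(x - 5) / 2
  L_2(x) = (x - 2)(x - 3)(x - 5) / -2
  L_3(x) = (x - 2)(x - 3)(x - 4) / 6
Then f(x) = -2·L_0(x) - 17·L_1(x) - 48·L_2(x) - 101·L_3(x).
Expanding and collecting terms gives f(x) = -x^3 + x^2 - x + 4.
Evaluating at x = 7: f(7) = -297.

-297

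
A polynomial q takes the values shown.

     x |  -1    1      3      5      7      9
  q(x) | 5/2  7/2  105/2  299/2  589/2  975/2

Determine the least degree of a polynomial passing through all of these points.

2

Forward differences of the values at x = -1, 1, 3, 5, 7, 9:
  q  : 5/2  7/2  105/2  299/2  589/2  975/2
  Δ  : 1  49  97  145  193
  Δ^2: 48  48  48  48
  Δ^3: 0  0  0
  Δ^4: 0  0
  Δ^5: 0
The second differences are constant (48) and nonzero, while all higher differences vanish, so the minimal degree is 2.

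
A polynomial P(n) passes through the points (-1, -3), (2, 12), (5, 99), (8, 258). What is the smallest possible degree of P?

Forward differences of the values at n = -1, 2, 5, 8:
  P  : -3  12  99  258
  Δ  : 15  87  159
  Δ^2: 72  72
  Δ^3: 0
The second differences are constant (72) and nonzero, while all higher differences vanish, so the minimal degree is 2.

2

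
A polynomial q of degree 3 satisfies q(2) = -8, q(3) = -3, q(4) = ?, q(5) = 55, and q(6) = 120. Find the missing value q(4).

The 4 known points determine the degree-3 polynomial uniquely.
Write q(u) = au^3 + bu^2 + cu + d. Substituting each data point gives a linear system:
  8a + 4b + 2c + d = -8
  27a + 9b + 3c + d = -3
  125a + 25b + 5c + d = 55
  216a + 36b + 6c + d = 120
Solving the system yields a = 1, b = -2, c = -4, d = 0.
So q(u) = u^3 - 2u^2 - 4u.
Then q(4) = 16.

16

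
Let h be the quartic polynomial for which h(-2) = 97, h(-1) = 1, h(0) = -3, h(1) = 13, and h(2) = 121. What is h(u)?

h(u) = 6u^4 + 4u^2 + 6u - 3

Using the Lagrange interpolation formula with nodes -2, -1, 0, 1, 2:
  L_0(u) = (u + 1)u(u - 1)(u - 2) / 24
  L_1(u) = (u + 2)u(u - 1)(u - 2) / -6
  L_2(u) = (u + 2)(u + 1)(u - 1)(u - 2) / 4
  L_3(u) = (u + 2)(u + 1)u(u - 2) / -6
  L_4(u) = (u + 2)(u + 1)u(u - 1) / 24
Then h(u) = 97·L_0(u) + 1·L_1(u) - 3·L_2(u) + 13·L_3(u) + 121·L_4(u).
Expanding and collecting terms gives h(u) = 6u^4 + 4u^2 + 6u - 3.
Check: h(1) = 13. ✓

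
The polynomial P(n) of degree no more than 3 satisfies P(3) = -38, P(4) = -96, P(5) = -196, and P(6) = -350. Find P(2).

Forward differences of the values at n = 3, 4, 5, 6:
  P  : -38  -96  -196  -350
  Δ  : -58  -100  -154
  Δ^2: -42  -54
  Δ^3: -12
The third differences are constant, confirming degree 3.
Interpolating (Newton forward form) and evaluating at n = 2 gives P(2) = -10.

-10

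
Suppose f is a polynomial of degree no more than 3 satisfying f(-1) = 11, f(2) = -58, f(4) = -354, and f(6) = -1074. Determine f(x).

f(x) = -4x^3 - 5x^2 - 6x + 6

Write f(x) = ax^3 + bx^2 + cx + d. Substituting each data point gives a linear system:
  -a + b - c + d = 11
  8a + 4b + 2c + d = -58
  64a + 16b + 4c + d = -354
  216a + 36b + 6c + d = -1074
Solving the system yields a = -4, b = -5, c = -6, d = 6.
So f(x) = -4x^3 - 5x^2 - 6x + 6.
Check: f(-1) = 11. ✓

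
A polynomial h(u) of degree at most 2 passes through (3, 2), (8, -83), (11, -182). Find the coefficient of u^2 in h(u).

-2

Write h(u) = au^2 + bu + c. Substituting each data point gives a linear system:
  9a + 3b + c = 2
  64a + 8b + c = -83
  121a + 11b + c = -182
Solving the system yields a = -2, b = 5, c = 5.
So h(u) = -2u^2 + 5u + 5.
The leading coefficient is -2.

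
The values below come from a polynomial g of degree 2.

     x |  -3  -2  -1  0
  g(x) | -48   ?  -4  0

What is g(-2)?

-20

On equispaced nodes a degree-2 polynomial has vanishing third forward difference, so
  - g(-3) + 3·g(-2) - 3·g(-1) + g(0) = 0.
Substituting the known values and solving for g(-2):
  3·g(-2) = -60
  g(-2) = -20.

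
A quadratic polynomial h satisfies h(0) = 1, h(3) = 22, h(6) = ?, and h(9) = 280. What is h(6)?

115

The 3 known points determine the degree-2 polynomial uniquely.
Write h(n) = an^2 + bn + c. Substituting each data point gives a linear system:
  c = 1
  9a + 3b + c = 22
  81a + 9b + c = 280
Solving the system yields a = 4, b = -5, c = 1.
So h(n) = 4n^2 - 5n + 1.
Then h(6) = 115.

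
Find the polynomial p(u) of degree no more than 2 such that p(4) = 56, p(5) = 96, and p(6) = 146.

Write p(u) = au^2 + bu + c. Substituting each data point gives a linear system:
  16a + 4b + c = 56
  25a + 5b + c = 96
  36a + 6b + c = 146
Solving the system yields a = 5, b = -5, c = -4.
So p(u) = 5u^2 - 5u - 4.
Check: p(6) = 146. ✓

p(u) = 5u^2 - 5u - 4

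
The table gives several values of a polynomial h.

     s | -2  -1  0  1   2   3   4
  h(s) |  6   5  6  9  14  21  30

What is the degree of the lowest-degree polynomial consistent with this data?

2

Forward differences of the values at s = -2, -1, 0, 1, 2, 3, 4:
  h  : 6  5  6  9  14  21  30
  Δ  : -1  1  3  5  7  9
  Δ^2: 2  2  2  2  2
  Δ^3: 0  0  0  0
  Δ^4: 0  0  0
  Δ^5: 0  0
  Δ^6: 0
The second differences are constant (2) and nonzero, while all higher differences vanish, so the minimal degree is 2.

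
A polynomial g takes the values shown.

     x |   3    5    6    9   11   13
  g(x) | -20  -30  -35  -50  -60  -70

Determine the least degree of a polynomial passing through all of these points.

1

Divided differences on the nodes 3, 5, 6, 9, 11, 13:
  order 0: -20  -30  -35  -50  -60  -70
  order 1: -5  -5  -5  -5  -5
  order 2: 0  0  0  0
  order 3: 0  0  0
  order 4: 0  0
  order 5: 0
The order-1 divided differences are all -5 (nonzero) and every higher order vanishes, so the data lies on a polynomial of degree exactly 1.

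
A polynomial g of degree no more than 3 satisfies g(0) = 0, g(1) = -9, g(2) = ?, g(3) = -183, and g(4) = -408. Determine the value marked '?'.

-60

The 4 known points determine the degree-3 polynomial uniquely.
Write g(n) = an^3 + bn^2 + cn + d. Substituting each data point gives a linear system:
  d = 0
  a + b + c + d = -9
  27a + 9b + 3c + d = -183
  64a + 16b + 4c + d = -408
Solving the system yields a = -5, b = -6, c = 2, d = 0.
So g(n) = -5n³ - 6n² + 2n.
Then g(2) = -60.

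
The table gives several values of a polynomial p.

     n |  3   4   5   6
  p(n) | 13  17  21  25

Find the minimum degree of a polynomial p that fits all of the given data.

1

Forward differences of the values at n = 3, 4, 5, 6:
  p  : 13  17  21  25
  Δ  : 4  4  4
  Δ^2: 0  0
  Δ^3: 0
The first differences are constant (4) and nonzero, while all higher differences vanish, so the minimal degree is 1.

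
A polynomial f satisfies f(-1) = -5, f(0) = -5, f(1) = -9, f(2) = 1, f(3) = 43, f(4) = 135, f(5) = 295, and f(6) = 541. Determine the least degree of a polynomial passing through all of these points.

3

Forward differences of the values at n = -1, 0, 1, 2, 3, 4, 5, 6:
  f  : -5  -5  -9  1  43  135  295  541
  Δ  : 0  -4  10  42  92  160  246
  Δ^2: -4  14  32  50  68  86
  Δ^3: 18  18  18  18  18
  Δ^4: 0  0  0  0
  Δ^5: 0  0  0
  Δ^6: 0  0
  Δ^7: 0
The third differences are constant (18) and nonzero, while all higher differences vanish, so the minimal degree is 3.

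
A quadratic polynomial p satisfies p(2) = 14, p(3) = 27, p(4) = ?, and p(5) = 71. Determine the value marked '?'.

The 3 known points determine the degree-2 polynomial uniquely.
Write p(s) = as^2 + bs + c. Substituting each data point gives a linear system:
  4a + 2b + c = 14
  9a + 3b + c = 27
  25a + 5b + c = 71
Solving the system yields a = 3, b = -2, c = 6.
So p(s) = 3s^2 - 2s + 6.
Then p(4) = 46.

46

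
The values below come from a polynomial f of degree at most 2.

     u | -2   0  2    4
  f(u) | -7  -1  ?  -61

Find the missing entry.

-19

The 3 known points determine the degree-2 polynomial uniquely.
Write f(u) = au^2 + bu + c. Substituting each data point gives a linear system:
  4a - 2b + c = -7
  c = -1
  16a + 4b + c = -61
Solving the system yields a = -3, b = -3, c = -1.
So f(u) = -3u^2 - 3u - 1.
Then f(2) = -19.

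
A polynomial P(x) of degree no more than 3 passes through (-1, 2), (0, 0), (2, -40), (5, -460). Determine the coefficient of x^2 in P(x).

Write P(x) = ax^3 + bx^2 + cx + d. Substituting each data point gives a linear system:
  -a + b - c + d = 2
  d = 0
  8a + 4b + 2c + d = -40
  125a + 25b + 5c + d = -460
Solving the system yields a = -3, b = -3, c = -2, d = 0.
So P(x) = -3x³ - 3x² - 2x.
The coefficient of x^2 is -3.

-3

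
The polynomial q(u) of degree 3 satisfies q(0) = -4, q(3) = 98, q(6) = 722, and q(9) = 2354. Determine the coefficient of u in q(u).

Write q(u) = au^3 + bu^2 + cu + d. Substituting each data point gives a linear system:
  d = -4
  27a + 9b + 3c + d = 98
  216a + 36b + 6c + d = 722
  729a + 81b + 9c + d = 2354
Solving the system yields a = 3, b = 2, c = 1, d = -4.
So q(u) = 3u^3 + 2u^2 + u - 4.
The coefficient of u is 1.

1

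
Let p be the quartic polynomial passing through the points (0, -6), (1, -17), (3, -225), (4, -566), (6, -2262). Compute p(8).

Using the Lagrange interpolation formula with nodes 0, 1, 3, 4, 6:
  L_0(u) = (u - 1)(u - 3)(u - 4)(u - 6) / 72
  L_1(u) = u(u - 3)(u - 4)(u - 6) / -30
  L_2(u) = u(u - 1)(u - 4)(u - 6) / 18
  L_3(u) = u(u - 1)(u - 3)(u - 6) / -24
  L_4(u) = u(u - 1)(u - 3)(u - 4) / 180
Then p(u) = -6·L_0(u) - 17·L_1(u) - 225·L_2(u) - 566·L_3(u) - 2262·L_4(u).
Expanding and collecting terms gives p(u) = -u^4 - 4u^3 - 2u^2 - 4u - 6.
Evaluating at u = 8: p(8) = -6310.

-6310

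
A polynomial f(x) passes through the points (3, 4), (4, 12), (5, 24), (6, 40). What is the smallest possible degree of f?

2

Forward differences of the values at x = 3, 4, 5, 6:
  f  : 4  12  24  40
  Δ  : 8  12  16
  Δ^2: 4  4
  Δ^3: 0
The second differences are constant (4) and nonzero, while all higher differences vanish, so the minimal degree is 2.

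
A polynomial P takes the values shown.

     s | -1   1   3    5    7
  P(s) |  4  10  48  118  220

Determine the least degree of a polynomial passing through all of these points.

Forward differences of the values at s = -1, 1, 3, 5, 7:
  P  : 4  10  48  118  220
  Δ  : 6  38  70  102
  Δ^2: 32  32  32
  Δ^3: 0  0
  Δ^4: 0
The second differences are constant (32) and nonzero, while all higher differences vanish, so the minimal degree is 2.

2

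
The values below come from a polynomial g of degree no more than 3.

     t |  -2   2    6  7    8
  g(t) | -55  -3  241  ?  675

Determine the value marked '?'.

422

The 4 known points determine the degree-3 polynomial uniquely.
Write g(t) = at^3 + bt^2 + ct + d. Substituting each data point gives a linear system:
  -8a + 4b - 2c + d = -55
  8a + 4b + 2c + d = -3
  216a + 36b + 6c + d = 241
  512a + 64b + 8c + d = 675
Solving the system yields a = 2, b = -6, c = 5, d = -5.
So g(t) = 2t³ - 6t² + 5t - 5.
Then g(7) = 422.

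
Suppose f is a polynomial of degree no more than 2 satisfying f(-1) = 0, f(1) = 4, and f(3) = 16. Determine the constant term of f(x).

1

Write f(x) = ax^2 + bx + c. Substituting each data point gives a linear system:
  a - b + c = 0
  a + b + c = 4
  9a + 3b + c = 16
Solving the system yields a = 1, b = 2, c = 1.
So f(x) = x^2 + 2x + 1.
The constant term is 1.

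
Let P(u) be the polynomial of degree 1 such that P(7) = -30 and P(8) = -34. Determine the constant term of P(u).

Write P(u) = au + b. Substituting each data point gives a linear system:
  7a + b = -30
  8a + b = -34
Solving the system yields a = -4, b = -2.
So P(u) = -4u - 2.
The constant term is -2.

-2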